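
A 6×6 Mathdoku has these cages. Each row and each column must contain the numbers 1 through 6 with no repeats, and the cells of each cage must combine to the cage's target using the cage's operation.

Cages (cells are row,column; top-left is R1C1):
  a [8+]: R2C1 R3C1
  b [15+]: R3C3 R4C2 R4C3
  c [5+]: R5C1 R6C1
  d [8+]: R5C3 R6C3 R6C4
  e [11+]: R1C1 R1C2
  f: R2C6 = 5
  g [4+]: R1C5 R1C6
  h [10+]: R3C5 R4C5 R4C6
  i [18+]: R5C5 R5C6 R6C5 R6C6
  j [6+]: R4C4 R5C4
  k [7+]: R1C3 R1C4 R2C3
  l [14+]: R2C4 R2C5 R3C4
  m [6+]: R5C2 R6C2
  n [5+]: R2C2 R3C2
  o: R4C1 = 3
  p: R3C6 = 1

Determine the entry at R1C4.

2

F is a freebie, so R2C6 = 5.
Cage p is a single given cell, leaving R3C6 = 1.
Cage o is given, which forces R4C1 = 3.
The two cells of cage g must have sum 4, so R1C5 = 1.
Column 6 now contains 1, leaving R1C6 = 3.
Cage k needs sum 7, which forces R2C3 = 1.
In row 2, 4 can only go at R2C5, so R2C5 = 4.
Cage l has sum 14, which forces R2C4 = 6.
Cage l needs sum 14, leaving R3C4 = 4.
Cage h has sum 10, leaving R4C6 = 2.
The 3 cells of cage k must have sum 7, which forces R1C3 = 4.
Column 4 now contains 4, which forces R1C4 = 2.
Row 2 already has 6, leaving R2C1 = 2.
Row 2 already has 2, leaving R2C2 = 3.
The two cells of cage a must have sum 8, leaving R3C1 = 6.
3 is placed in column 2, so R3C2 = 2.
6 is placed in row 3, leaving R3C3 = 5.
Row 3 already has 2, which forces R3C5 = 3.
Column 3 already has 5, so R4C3 = 6.
Row 4 now contains 6; hence R4C5 = 5.
6 is placed in column 1, which forces R1C1 = 5.
Cage e needs two cells with sum 11, which forces R1C2 = 6.
Row 4 now contains 5, leaving R4C2 = 4.
Row 4 now contains 5; hence R4C4 = 1.
Cage d has sum 8, so R5C3 = 3.
Cage j's pair has sum 6, so R5C4 = 5.
Cage d has sum 8, so R6C3 = 2.
The 3 cells of cage d must have sum 8, so R6C4 = 3.
2 is placed in row 6, leaving R6C5 = 6.
Row 6 already has 6, leaving R6C6 = 4.
The two cells of cage c must have sum 5, which forces R5C1 = 4.
Row 5 now contains 5, leaving R5C2 = 1.
Column 5 now contains 6, so R5C5 = 2.
Column 6 already has 4, which forces R5C6 = 6.
Row 6 already has 4, leaving R6C1 = 1.
Cage m needs two cells with sum 6, which forces R6C2 = 5.
Completed grid: 5 6 4 2 1 3 / 2 3 1 6 4 5 / 6 2 5 4 3 1 / 3 4 6 1 5 2 / 4 1 3 5 2 6 / 1 5 2 3 6 4.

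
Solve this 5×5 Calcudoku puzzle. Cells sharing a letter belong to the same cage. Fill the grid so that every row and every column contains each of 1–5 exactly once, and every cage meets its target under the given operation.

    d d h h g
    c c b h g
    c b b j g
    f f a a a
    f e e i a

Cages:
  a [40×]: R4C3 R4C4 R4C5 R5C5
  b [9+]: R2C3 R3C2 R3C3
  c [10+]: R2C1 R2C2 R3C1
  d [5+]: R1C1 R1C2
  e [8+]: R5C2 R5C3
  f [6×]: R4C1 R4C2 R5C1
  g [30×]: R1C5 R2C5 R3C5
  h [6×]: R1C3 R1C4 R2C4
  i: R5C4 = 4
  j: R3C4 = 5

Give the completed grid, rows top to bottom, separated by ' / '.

4 1 2 3 5 / 5 2 4 1 3 / 3 4 1 5 2 / 1 3 5 2 4 / 2 5 3 4 1

J is a freebie; hence R3C4 = 5.
Cage i is a single given cell, which forces R5C4 = 4.
Row 1 needs a 5, and only R1C5 is open for it.
Cage a has product 40, which forces R4C3 = 5.
Cage a has product 40, which forces R4C5 = 4.
Column 3 already has 5, leaving R5C3 = 3.
3 is placed in row 5; hence R5C2 = 5.
In row 2, 5 can only go at R2C1, so R2C1 = 5.
The only place for 1 in column 5 is R5C5.
Cage a needs product 40, which forces R4C4 = 2.
1 is placed in row 5, so R5C1 = 2.
Cage h needs product 6, leaving R1C3 = 2.
Column 3 now contains 2; hence R2C3 = 4.
Column 3 already has 4, so R3C3 = 1.
Cage b has sum 9, leaving R3C2 = 4.
Cage d's pair has sum 5; hence R1C1 = 4.
Column 2 already has 4, so R1C2 = 1.
1 is placed in row 1; hence R1C4 = 3.
Cage c has sum 10; hence R2C2 = 2.
Column 4 already has 3; hence R2C4 = 1.
Row 2 now contains 2, leaving R2C5 = 3.
Row 3 already has 4, so R3C1 = 3.
Column 5 now contains 3, leaving R3C5 = 2.
Column 1 now contains 3; hence R4C1 = 1.
Column 2 already has 1, so R4C2 = 3.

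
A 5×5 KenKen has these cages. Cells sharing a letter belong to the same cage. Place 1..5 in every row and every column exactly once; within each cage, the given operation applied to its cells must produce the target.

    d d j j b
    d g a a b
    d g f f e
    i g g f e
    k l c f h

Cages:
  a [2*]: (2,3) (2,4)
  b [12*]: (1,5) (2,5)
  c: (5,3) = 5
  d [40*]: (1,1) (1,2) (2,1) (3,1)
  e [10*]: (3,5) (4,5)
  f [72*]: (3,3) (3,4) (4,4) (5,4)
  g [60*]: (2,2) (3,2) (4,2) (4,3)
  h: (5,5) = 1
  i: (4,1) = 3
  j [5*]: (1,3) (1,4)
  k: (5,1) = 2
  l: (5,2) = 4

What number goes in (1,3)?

The 4 cells of cage f must have product 72, leaving (3,3) = 3.
I is a freebie, which forces (4,1) = 3.
Cage k is given; hence (5,1) = 2.
Cage l is given, so (5,2) = 4.
Cage c is given; hence (5,3) = 5.
4 is placed in row 5, leaving (5,4) = 3.
Cage h is given, so (5,5) = 1.
The 4 cells of cage d must have product 40, leaving (1,2) = 2.
Column 3 now contains 5, so (1,3) = 1.
The two cells of cage j must have product 5, leaving (1,4) = 5.
Cage g needs product 60, so (2,2) = 3.
Column 3 already has 1, so (2,3) = 2.
2 is placed in row 2, leaving (2,4) = 1.
Row 2 now contains 3, so (2,5) = 4.
2 is placed in column 3, leaving (4,3) = 4.
4 is placed in row 4, leaving (4,4) = 2.
Row 4 already has 2, leaving (4,5) = 5.
Row 1 now contains 5, so (1,1) = 4.
Column 5 already has 4; hence (1,5) = 3.
Row 2 now contains 4, which forces (2,1) = 5.
Cage d has product 40; hence (3,1) = 1.
Cage g needs product 60, which forces (3,2) = 5.
Column 4 already has 2, which forces (3,4) = 4.
Column 5 already has 5; hence (3,5) = 2.
5 is placed in row 4, so (4,2) = 1.
Completed grid: 4 2 1 5 3 / 5 3 2 1 4 / 1 5 3 4 2 / 3 1 4 2 5 / 2 4 5 3 1.

1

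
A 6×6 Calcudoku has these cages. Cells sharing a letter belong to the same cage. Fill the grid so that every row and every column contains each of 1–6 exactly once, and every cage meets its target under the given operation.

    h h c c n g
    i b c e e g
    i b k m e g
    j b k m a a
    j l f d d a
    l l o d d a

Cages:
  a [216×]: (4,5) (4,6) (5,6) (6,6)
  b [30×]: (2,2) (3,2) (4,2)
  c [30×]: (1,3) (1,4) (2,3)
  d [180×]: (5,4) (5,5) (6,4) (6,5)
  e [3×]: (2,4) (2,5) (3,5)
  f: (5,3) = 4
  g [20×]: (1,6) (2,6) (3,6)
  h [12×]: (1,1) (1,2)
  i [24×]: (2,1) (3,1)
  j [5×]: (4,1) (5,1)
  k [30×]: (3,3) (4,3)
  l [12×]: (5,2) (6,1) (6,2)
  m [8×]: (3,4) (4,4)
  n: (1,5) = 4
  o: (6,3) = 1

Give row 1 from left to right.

Cage n is given, which forces (1,5) = 4.
Cage e needs product 3, so (2,4) = 1.
Cage e has product 3, so (2,5) = 3.
Cage e has product 3; hence (3,5) = 1.
Column 5 already has 3, leaving (4,5) = 6.
Cage f is a single given cell, so (5,3) = 4.
O is a freebie; hence (6,3) = 1.
Cage g needs product 20; hence (1,6) = 1.
Cage k needs two cells with product 30, so (3,3) = 6.
6 is placed in row 4, leaving (4,3) = 5.
Cage c has product 30, so (1,3) = 3.
Cage c has product 30, so (1,4) = 5.
The two cells of cage i must have product 24, which forces (2,1) = 6.
Column 3 already has 5; hence (2,3) = 2.
6 is placed in row 3, which forces (3,1) = 4.
Row 3 now contains 4; hence (3,4) = 2.
Row 3 now contains 4; hence (3,6) = 5.
5 is placed in row 4; hence (4,1) = 1.
Column 4 already has 2; hence (4,4) = 4.
Cage j's pair has product 5, so (5,1) = 5.
5 is placed in row 5, leaving (5,5) = 2.
Column 5 already has 2, which forces (6,5) = 5.
6 is placed in column 1, leaving (1,1) = 2.
The two cells of cage h must have product 12; hence (1,2) = 6.
Row 2 already has 2; hence (2,2) = 5.
Column 6 now contains 5, so (2,6) = 4.
Row 3 already has 5, which forces (3,2) = 3.
The 3 cells of cage b must have product 30, leaving (4,2) = 2.
Row 4 now contains 2, so (4,6) = 3.
Row 5 already has 2, so (5,2) = 1.
3 is placed in column 6; hence (5,6) = 6.
Column 1 already has 2, so (6,1) = 3.
Column 2 already has 6, so (6,2) = 4.
Row 6 now contains 3, leaving (6,4) = 6.
Column 6 already has 6, so (6,6) = 2.
Row 5 already has 6, which forces (5,4) = 3.
Completed grid: 2 6 3 5 4 1 / 6 5 2 1 3 4 / 4 3 6 2 1 5 / 1 2 5 4 6 3 / 5 1 4 3 2 6 / 3 4 1 6 5 2.

2 6 3 5 4 1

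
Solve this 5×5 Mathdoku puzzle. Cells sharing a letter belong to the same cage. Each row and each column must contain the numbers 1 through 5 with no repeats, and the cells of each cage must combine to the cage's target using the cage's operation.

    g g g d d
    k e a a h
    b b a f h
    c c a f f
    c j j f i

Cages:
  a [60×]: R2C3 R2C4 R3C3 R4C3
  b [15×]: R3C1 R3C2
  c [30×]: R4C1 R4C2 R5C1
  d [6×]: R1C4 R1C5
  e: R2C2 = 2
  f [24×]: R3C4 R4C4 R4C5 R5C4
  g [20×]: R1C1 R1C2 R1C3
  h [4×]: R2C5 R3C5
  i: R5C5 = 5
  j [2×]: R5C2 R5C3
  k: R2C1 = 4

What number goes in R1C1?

K is a freebie, so R2C1 = 4.
Cage e is given, which forces R2C2 = 2.
Row 2 already has 4, which forces R2C5 = 1.
Column 5 now contains 1, leaving R3C5 = 4.
Column 2 now contains 2; hence R5C2 = 1.
Row 5 already has 1, which forces R5C3 = 2.
Cage i is a single given cell, leaving R5C5 = 5.
Cage a needs product 60, which forces R3C3 = 1.
The 3 cells of cage c must have product 30, leaving R4C1 = 2.
Cage c has product 30; hence R4C2 = 5.
The 4 cells of cage a must have product 60, leaving R4C3 = 4.
Row 4 now contains 2, leaving R4C5 = 3.
Row 5 now contains 5; hence R5C1 = 3.
Row 5 now contains 3, so R5C4 = 4.
The 3 cells of cage g must have product 20; hence R1C1 = 1.
5 is placed in column 2, leaving R1C2 = 4.
Column 3 now contains 4, leaving R1C3 = 5.
Cage d's pair has product 6; hence R1C4 = 3.
Column 5 now contains 3, which forces R1C5 = 2.
5 is placed in column 3; hence R2C3 = 3.
Column 4 now contains 3; hence R2C4 = 5.
Column 1 already has 3, which forces R3C1 = 5.
5 is placed in column 2, which forces R3C2 = 3.
The 4 cells of cage f must have product 24, so R3C4 = 2.
3 is placed in row 4, which forces R4C4 = 1.
Completed grid: 1 4 5 3 2 / 4 2 3 5 1 / 5 3 1 2 4 / 2 5 4 1 3 / 3 1 2 4 5.

1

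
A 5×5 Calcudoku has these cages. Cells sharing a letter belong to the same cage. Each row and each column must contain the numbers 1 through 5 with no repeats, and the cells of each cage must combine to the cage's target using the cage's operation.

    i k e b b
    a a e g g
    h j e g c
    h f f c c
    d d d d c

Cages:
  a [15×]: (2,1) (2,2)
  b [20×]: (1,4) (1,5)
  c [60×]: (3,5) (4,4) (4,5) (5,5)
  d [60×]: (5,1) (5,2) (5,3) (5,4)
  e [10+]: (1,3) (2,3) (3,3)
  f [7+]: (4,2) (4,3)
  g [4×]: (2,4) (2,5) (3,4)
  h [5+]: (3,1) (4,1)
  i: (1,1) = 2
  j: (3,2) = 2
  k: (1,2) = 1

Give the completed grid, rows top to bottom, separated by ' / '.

2 1 3 5 4 / 3 5 2 4 1 / 4 2 5 1 3 / 1 3 4 2 5 / 5 4 1 3 2

I is a freebie, leaving (1,1) = 2.
Cage k is given, leaving (1,2) = 1.
J is a freebie, leaving (3,2) = 2.
2 is placed in row 3, so (3,4) = 1.
Column 4 now contains 1; hence (2,4) = 4.
Cage g needs product 4; hence (2,5) = 1.
The two cells of cage h must have sum 5; hence (3,1) = 4.
The two cells of cage h must have sum 5; hence (4,1) = 1.
4 is placed in column 4, so (1,4) = 5.
Cage b's pair has product 20; hence (1,5) = 4.
Row 2 already has 1; hence (2,3) = 2.
The 4 cells of cage c must have product 60, so (4,4) = 2.
The 4 cells of cage d must have product 60, leaving (5,2) = 4.
The 4 cells of cage d must have product 60, leaving (5,3) = 1.
5 is placed in column 4; hence (5,4) = 3.
Cage c needs product 60; hence (5,5) = 2.
Row 1 now contains 5, leaving (1,3) = 3.
Cage e needs sum 10, leaving (3,3) = 5.
Row 3 now contains 5, so (3,5) = 3.
Cage f needs two cells with sum 7, leaving (4,2) = 3.
The two cells of cage f must have sum 7, so (4,3) = 4.
Column 5 now contains 3, which forces (4,5) = 5.
3 is placed in row 5, so (5,1) = 5.
Column 1 already has 5, leaving (2,1) = 3.
3 is placed in column 2, which forces (2,2) = 5.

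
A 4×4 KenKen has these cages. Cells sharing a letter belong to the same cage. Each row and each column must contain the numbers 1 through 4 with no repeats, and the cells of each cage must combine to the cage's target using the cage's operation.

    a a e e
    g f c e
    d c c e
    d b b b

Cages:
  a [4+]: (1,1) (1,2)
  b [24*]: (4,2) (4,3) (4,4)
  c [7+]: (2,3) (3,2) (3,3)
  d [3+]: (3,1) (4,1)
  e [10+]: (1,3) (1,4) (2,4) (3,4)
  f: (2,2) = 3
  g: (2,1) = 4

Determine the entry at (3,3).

1

G is a freebie, so (2,1) = 4.
F is a freebie, which forces (2,2) = 3.
The two cells of cage a must have sum 4, which forces (1,1) = 3.
3 is placed in column 2, leaving (1,2) = 1.
The 4 cells of cage e must have sum 10; hence (2,4) = 1.
Cage e needs sum 10; hence (3,4) = 3.
1 is placed in row 2; hence (2,3) = 2.
The 3 cells of cage c must have sum 7, so (3,2) = 4.
Cage c has sum 7, so (3,3) = 1.
Column 2 already has 4, so (4,2) = 2.
The 3 cells of cage b must have product 24; hence (4,3) = 3.
Row 4 now contains 2, leaving (4,4) = 4.
2 is placed in column 3, so (1,3) = 4.
Column 4 already has 4, leaving (1,4) = 2.
1 is placed in row 3, leaving (3,1) = 2.
Row 4 now contains 2, so (4,1) = 1.
Completed grid: 3 1 4 2 / 4 3 2 1 / 2 4 1 3 / 1 2 3 4.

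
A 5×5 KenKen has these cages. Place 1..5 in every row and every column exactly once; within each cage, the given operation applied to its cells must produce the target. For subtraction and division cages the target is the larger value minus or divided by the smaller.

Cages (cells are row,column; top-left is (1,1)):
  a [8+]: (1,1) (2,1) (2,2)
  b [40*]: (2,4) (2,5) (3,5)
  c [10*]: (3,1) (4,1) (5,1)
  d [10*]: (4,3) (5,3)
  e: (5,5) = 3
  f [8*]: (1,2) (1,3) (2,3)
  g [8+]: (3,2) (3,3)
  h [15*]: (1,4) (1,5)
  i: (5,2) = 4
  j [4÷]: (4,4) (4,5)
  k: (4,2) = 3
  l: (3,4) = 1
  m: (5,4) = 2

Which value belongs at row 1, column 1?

4

Cage l is given, so (3,4) = 1.
Cage k is a single given cell, leaving (4,2) = 3.
Column 4 already has 1, so (4,4) = 4.
Row 4 now contains 4, so (4,5) = 1.
I is a freebie, which forces (5,2) = 4.
Cage m is given, which forces (5,4) = 2.
E is a freebie; hence (5,5) = 3.
Cage h needs two cells with product 15, so (1,4) = 3.
Column 5 now contains 3, leaving (1,5) = 5.
Column 4 already has 2, which forces (2,4) = 5.
Column 2 already has 3, leaving (3,2) = 5.
The two cells of cage g must have sum 8; hence (3,3) = 3.
Cage d needs two cells with product 10, leaving (4,3) = 2.
Cage c has product 10, so (5,1) = 1.
Row 5 already has 2, which forces (5,3) = 5.
Cage f has product 8, leaving (1,2) = 2.
2 is placed in column 2, which forces (2,2) = 1.
Row 2 now contains 1, which forces (2,3) = 4.
Row 2 already has 4, which forces (2,5) = 2.
Row 3 now contains 5; hence (3,1) = 2.
Column 5 already has 2, leaving (3,5) = 4.
Row 4 now contains 2, which forces (4,1) = 5.
Row 1 already has 2, which forces (1,1) = 4.
Column 3 already has 4, which forces (1,3) = 1.
Row 2 already has 4, so (2,1) = 3.
Completed grid: 4 2 1 3 5 / 3 1 4 5 2 / 2 5 3 1 4 / 5 3 2 4 1 / 1 4 5 2 3.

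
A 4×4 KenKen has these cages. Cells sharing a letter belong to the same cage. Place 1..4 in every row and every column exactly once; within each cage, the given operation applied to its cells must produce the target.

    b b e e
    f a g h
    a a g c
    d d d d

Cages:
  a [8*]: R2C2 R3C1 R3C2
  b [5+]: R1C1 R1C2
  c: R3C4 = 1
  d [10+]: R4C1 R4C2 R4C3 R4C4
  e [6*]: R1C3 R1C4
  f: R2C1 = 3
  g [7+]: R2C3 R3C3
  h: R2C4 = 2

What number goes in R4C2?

3

Cage f is a single given cell; hence R2C1 = 3.
Row 2 already has 3, which forces R2C3 = 4.
Cage h is given, leaving R2C4 = 2.
4 is placed in column 3, so R3C3 = 3.
C is a freebie, leaving R3C4 = 1.
Column 3 now contains 3, which forces R1C3 = 2.
Column 4 now contains 2, which forces R1C4 = 3.
Row 2 now contains 2; hence R2C2 = 1.
2 is placed in column 3; hence R4C3 = 1.
Column 4 already has 3, which forces R4C4 = 4.
Cage b needs two cells with sum 5; hence R1C1 = 1.
1 is placed in column 2, so R1C2 = 4.
Column 2 already has 4, leaving R3C2 = 2.
4 is placed in row 4, so R4C1 = 2.
Cage d needs sum 10, which forces R4C2 = 3.
Row 3 now contains 2, which forces R3C1 = 4.
Completed grid: 1 4 2 3 / 3 1 4 2 / 4 2 3 1 / 2 3 1 4.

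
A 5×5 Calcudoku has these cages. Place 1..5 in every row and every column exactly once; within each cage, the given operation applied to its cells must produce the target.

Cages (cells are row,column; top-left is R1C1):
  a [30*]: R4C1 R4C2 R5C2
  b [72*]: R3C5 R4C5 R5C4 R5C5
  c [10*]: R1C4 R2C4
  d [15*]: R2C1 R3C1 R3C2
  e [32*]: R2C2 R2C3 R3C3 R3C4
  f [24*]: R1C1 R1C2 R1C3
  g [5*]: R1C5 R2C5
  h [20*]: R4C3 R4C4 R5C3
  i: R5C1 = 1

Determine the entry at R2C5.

I is a freebie, leaving R5C1 = 1.
The 4 cells of cage b must have product 72, leaving R5C4 = 3.
Cage d needs product 15; hence R3C2 = 1.
The 4 cells of cage e must have product 32; hence R2C2 = 4.
The 4 cells of cage e must have product 32; hence R2C3 = 1.
1 is placed in row 2, which forces R2C5 = 5.
The two cells of cage c must have product 10, which forces R1C4 = 5.
Column 5 already has 5; hence R1C5 = 1.
Row 2 already has 5, so R2C1 = 3.
Row 2 already has 5, so R2C4 = 2.
The 3 cells of cage d must have product 15; hence R3C1 = 5.
Column 4 now contains 2, which forces R3C4 = 4.
Column 1 now contains 5, leaving R4C1 = 2.
Column 4 now contains 2, so R4C4 = 1.
2 is placed in column 1, leaving R1C1 = 4.
Row 3 already has 4; hence R3C3 = 2.
Row 3 now contains 2, which forces R3C5 = 3.
The 3 cells of cage a must have product 30; hence R4C2 = 3.
Column 5 now contains 3, which forces R4C5 = 4.
Cage a needs product 30, which forces R5C2 = 5.
5 is placed in row 5, so R5C3 = 4.
Column 5 already has 4, which forces R5C5 = 2.
3 is placed in column 2, which forces R1C2 = 2.
Column 3 already has 2; hence R1C3 = 3.
4 is placed in row 4, which forces R4C3 = 5.
Filled in: 4 2 3 5 1 / 3 4 1 2 5 / 5 1 2 4 3 / 2 3 5 1 4 / 1 5 4 3 2.

5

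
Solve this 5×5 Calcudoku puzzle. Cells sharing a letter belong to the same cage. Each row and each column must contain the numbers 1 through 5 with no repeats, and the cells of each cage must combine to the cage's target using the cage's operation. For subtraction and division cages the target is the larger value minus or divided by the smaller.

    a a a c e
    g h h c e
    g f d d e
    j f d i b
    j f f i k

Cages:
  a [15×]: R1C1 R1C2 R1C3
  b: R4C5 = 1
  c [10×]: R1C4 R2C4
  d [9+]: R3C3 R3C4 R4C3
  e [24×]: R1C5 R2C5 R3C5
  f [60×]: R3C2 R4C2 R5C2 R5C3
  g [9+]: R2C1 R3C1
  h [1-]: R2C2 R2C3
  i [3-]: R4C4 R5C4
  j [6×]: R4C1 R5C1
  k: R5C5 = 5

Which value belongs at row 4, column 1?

Cage b is given, leaving R4C5 = 1.
Cage k is given, which forces R5C5 = 5.
In row 1, 4 can only go at R1C5, so R1C5 = 4.
The only place for 2 in row 1 is R1C4.
2 is placed in column 4, so R2C4 = 5.
Cage i's pair has difference 3, which forces R4C4 = 4.
2 is placed in column 4, so R5C4 = 1.
5 is placed in row 2, which forces R2C1 = 4.
Cage g needs two cells with sum 9, leaving R3C1 = 5.
Column 4 already has 1; hence R3C4 = 3.
Row 3 already has 3; hence R3C5 = 2.
Column 5 already has 2, which forces R2C5 = 3.
2 is placed in row 3, so R3C2 = 1.
1 is placed in row 3, leaving R3C3 = 4.
Cage f needs product 60; hence R4C2 = 5.
Row 4 already has 5; hence R4C3 = 2.
4 is placed in column 3, so R5C3 = 3.
The 3 cells of cage a must have product 15, so R1C1 = 1.
Column 2 now contains 5, which forces R1C2 = 3.
Cage a needs product 15; hence R1C3 = 5.
1 is placed in column 2, leaving R2C2 = 2.
Column 3 already has 2, which forces R2C3 = 1.
Row 4 now contains 2; hence R4C1 = 3.
3 is placed in row 5; hence R5C1 = 2.
3 is placed in row 5, so R5C2 = 4.
Filled in: 1 3 5 2 4 / 4 2 1 5 3 / 5 1 4 3 2 / 3 5 2 4 1 / 2 4 3 1 5.

3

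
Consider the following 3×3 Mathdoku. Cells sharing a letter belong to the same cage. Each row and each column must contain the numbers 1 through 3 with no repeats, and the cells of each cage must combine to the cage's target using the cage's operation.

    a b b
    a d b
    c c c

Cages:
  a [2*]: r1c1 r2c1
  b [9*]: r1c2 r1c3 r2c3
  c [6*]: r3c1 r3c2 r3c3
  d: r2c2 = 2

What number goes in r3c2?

1

Cage b needs product 9, which forces r1c2 = 3.
Cage b needs product 9; hence r1c3 = 1.
Cage d is a single given cell, which forces r2c2 = 2.
The 3 cells of cage b must have product 9, leaving r2c3 = 3.
2 is placed in column 2, which forces r3c2 = 1.
Column 3 now contains 3; hence r3c3 = 2.
Row 1 now contains 1; hence r1c1 = 2.
Row 2 already has 2, which forces r2c1 = 1.
Row 3 now contains 2; hence r3c1 = 3.
The full grid is 2 3 1 / 1 2 3 / 3 1 2.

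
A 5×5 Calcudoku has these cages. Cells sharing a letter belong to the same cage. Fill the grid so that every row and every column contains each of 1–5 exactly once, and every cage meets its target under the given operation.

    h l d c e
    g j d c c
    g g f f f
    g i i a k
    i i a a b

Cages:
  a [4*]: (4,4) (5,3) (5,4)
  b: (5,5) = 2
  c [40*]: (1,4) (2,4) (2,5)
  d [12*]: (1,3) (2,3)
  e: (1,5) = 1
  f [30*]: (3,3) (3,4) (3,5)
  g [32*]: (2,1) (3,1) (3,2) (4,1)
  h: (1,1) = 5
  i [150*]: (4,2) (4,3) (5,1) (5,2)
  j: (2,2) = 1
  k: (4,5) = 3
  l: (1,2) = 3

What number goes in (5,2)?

Cage h is given, which forces (1,1) = 5.
Cage l is given, leaving (1,2) = 3.
3 is placed in row 1, which forces (1,3) = 4.
Row 1 now contains 4, so (1,4) = 2.
Cage e is given, leaving (1,5) = 1.
J is a freebie, so (2,2) = 1.
Column 3 now contains 4, which forces (2,3) = 3.
Cage g needs product 32, which forces (3,2) = 4.
2 is placed in column 4, so (4,4) = 1.
Cage k is a single given cell, which forces (4,5) = 3.
Column 4 now contains 1, which forces (5,4) = 4.
B is a freebie, which forces (5,5) = 2.
Column 4 already has 4, leaving (2,4) = 5.
Cage c needs product 40, so (2,5) = 4.
Cage g needs product 32; hence (3,1) = 1.
Cage f needs product 30, so (3,3) = 2.
Cage f needs product 30, leaving (3,4) = 3.
2 is placed in column 5, which forces (3,5) = 5.
Cage i needs product 150, so (4,2) = 2.
The 4 cells of cage i must have product 150, leaving (4,3) = 5.
Row 5 now contains 2; hence (5,1) = 3.
Row 5 now contains 2, leaving (5,2) = 5.
Row 5 now contains 2, so (5,3) = 1.
Row 2 now contains 4; hence (2,1) = 2.
Row 4 already has 2, so (4,1) = 4.
Filled in: 5 3 4 2 1 / 2 1 3 5 4 / 1 4 2 3 5 / 4 2 5 1 3 / 3 5 1 4 2.

5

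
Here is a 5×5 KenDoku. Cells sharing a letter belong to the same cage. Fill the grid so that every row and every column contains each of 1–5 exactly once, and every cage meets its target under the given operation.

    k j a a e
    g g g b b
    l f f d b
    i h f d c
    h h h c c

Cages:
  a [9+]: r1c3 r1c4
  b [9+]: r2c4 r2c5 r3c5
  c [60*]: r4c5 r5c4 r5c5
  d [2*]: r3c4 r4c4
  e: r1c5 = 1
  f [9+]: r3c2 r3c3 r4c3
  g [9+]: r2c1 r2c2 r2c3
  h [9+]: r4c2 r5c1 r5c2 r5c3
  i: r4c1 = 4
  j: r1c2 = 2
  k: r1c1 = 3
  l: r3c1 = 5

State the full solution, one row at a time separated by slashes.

3 2 4 5 1 / 1 3 5 4 2 / 5 4 2 1 3 / 4 1 3 2 5 / 2 5 1 3 4

K is a freebie, which forces r1c1 = 3.
J is a freebie, leaving r1c2 = 2.
Cage e is given, leaving r1c5 = 1.
Cage l is a single given cell; hence r3c1 = 5.
Cage i is given, leaving r4c1 = 4.
The only place for 1 in row 2 is r2c1.
1 is placed in column 1, leaving r5c1 = 2.
The only place for 2 in row 2 is r2c5.
In row 2, 4 can only go at r2c4, so r2c4 = 4.
Cage a's pair has sum 9, so r1c3 = 4.
4 is placed in column 4, which forces r1c4 = 5.
The 3 cells of cage b must have sum 9; hence r3c5 = 3.
Column 5 already has 3; hence r4c5 = 5.
5 is placed in column 4, which forces r5c4 = 3.
Cage c needs product 60, so r5c5 = 4.
The 3 cells of cage f must have sum 9; hence r3c2 = 4.
The 3 cells of cage f must have sum 9, which forces r3c3 = 2.
2 is placed in row 3; hence r3c4 = 1.
The 4 cells of cage h must have sum 9, leaving r4c2 = 1.
The 3 cells of cage f must have sum 9, so r4c3 = 3.
1 is placed in column 4; hence r4c4 = 2.
Cage h has sum 9, which forces r5c2 = 5.
3 is placed in row 5, so r5c3 = 1.
Column 2 now contains 5, leaving r2c2 = 3.
Column 3 already has 3, leaving r2c3 = 5.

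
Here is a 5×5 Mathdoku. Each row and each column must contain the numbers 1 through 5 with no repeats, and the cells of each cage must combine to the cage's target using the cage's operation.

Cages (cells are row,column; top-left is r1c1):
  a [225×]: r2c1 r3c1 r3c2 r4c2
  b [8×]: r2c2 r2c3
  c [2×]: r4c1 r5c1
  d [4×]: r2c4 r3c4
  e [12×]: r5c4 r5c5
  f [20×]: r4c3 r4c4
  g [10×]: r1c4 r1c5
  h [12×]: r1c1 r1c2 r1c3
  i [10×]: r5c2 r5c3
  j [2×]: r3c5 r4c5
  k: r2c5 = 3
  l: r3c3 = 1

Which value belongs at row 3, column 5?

Cage k is a single given cell, which forces r2c5 = 3.
Cage l is a single given cell, leaving r3c3 = 1.
Row 3 now contains 1, leaving r3c4 = 4.
Row 3 now contains 1, which forces r3c5 = 2.
4 is placed in column 4, so r4c4 = 5.
Column 5 now contains 2; hence r4c5 = 1.
4 is placed in column 4, leaving r5c4 = 3.
Column 5 already has 3, so r5c5 = 4.
Column 4 now contains 5; hence r1c4 = 2.
Column 5 now contains 2, leaving r1c5 = 5.
Row 2 now contains 3, so r2c1 = 5.
4 is placed in column 4, which forces r2c4 = 1.
Cage a needs product 225, leaving r3c1 = 3.
Cage a has product 225, leaving r3c2 = 5.
Row 4 already has 1, so r4c1 = 2.
Row 4 now contains 5, leaving r4c2 = 3.
Row 4 now contains 5; hence r4c3 = 4.
Cage c's pair has product 2, which forces r5c1 = 1.
5 is placed in column 2, which forces r5c2 = 2.
Row 5 already has 2, leaving r5c3 = 5.
1 is placed in column 1, leaving r1c1 = 4.
Cage h has product 12, which forces r1c2 = 1.
Column 3 already has 4; hence r1c3 = 3.
Column 2 now contains 2; hence r2c2 = 4.
Column 3 already has 4, which forces r2c3 = 2.
Filled in: 4 1 3 2 5 / 5 4 2 1 3 / 3 5 1 4 2 / 2 3 4 5 1 / 1 2 5 3 4.

2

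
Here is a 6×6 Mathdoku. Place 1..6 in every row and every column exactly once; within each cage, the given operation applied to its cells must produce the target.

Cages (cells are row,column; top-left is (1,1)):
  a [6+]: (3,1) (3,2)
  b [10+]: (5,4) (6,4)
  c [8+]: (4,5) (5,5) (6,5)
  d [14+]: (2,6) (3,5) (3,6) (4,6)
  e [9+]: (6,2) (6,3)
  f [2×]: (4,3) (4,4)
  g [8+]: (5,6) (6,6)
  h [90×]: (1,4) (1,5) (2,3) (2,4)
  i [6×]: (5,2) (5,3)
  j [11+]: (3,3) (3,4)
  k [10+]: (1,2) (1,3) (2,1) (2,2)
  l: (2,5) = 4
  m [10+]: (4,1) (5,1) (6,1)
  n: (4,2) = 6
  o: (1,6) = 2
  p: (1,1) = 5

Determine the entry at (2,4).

3

P is a freebie; hence (1,1) = 5.
Cage o is a single given cell; hence (1,6) = 2.
Cage l is given; hence (2,5) = 4.
N is a freebie, leaving (4,2) = 6.
In row 4, 4 can only go at (4,6), so (4,6) = 4.
In row 4, 3 can only go at (4,1), so (4,1) = 3.
In row 4, 5 can only go at (4,5), so (4,5) = 5.
In row 5, 4 can only go at (5,4), so (5,4) = 4.
Column 4 already has 4, leaving (6,4) = 6.
Cage j needs two cells with sum 11, leaving (3,3) = 6.
Column 4 now contains 6, which forces (3,4) = 5.
The 3 cells of cage m must have sum 10; hence (5,1) = 6.
Row 6 already has 6, which forces (6,1) = 1.
1 is placed in row 6; hence (6,5) = 2.
Cage h needs product 90; hence (1,5) = 6.
Column 1 already has 1; hence (2,1) = 2.
Cage h needs product 90, so (2,3) = 5.
Cage d has sum 14, so (2,6) = 6.
2 is placed in column 1, which forces (3,1) = 4.
4 is placed in row 3, which forces (3,2) = 2.
Column 2 now contains 2, which forces (5,2) = 3.
3 is placed in row 5, which forces (5,3) = 2.
Column 5 already has 2, which forces (5,5) = 1.
3 is placed in row 5, so (5,6) = 5.
Column 3 already has 5, leaving (6,3) = 4.
5 is placed in column 6; hence (6,6) = 3.
The 4 cells of cage k must have sum 10, which forces (1,2) = 4.
The 4 cells of cage k must have sum 10; hence (1,3) = 3.
3 is placed in row 1; hence (1,4) = 1.
Column 2 already has 3, which forces (2,2) = 1.
Column 4 already has 1, leaving (2,4) = 3.
Column 5 already has 1, leaving (3,5) = 3.
Column 6 now contains 3; hence (3,6) = 1.
Column 3 now contains 2, leaving (4,3) = 1.
Cage f's pair has product 2, leaving (4,4) = 2.
Row 6 now contains 4, which forces (6,2) = 5.
Filled in: 5 4 3 1 6 2 / 2 1 5 3 4 6 / 4 2 6 5 3 1 / 3 6 1 2 5 4 / 6 3 2 4 1 5 / 1 5 4 6 2 3.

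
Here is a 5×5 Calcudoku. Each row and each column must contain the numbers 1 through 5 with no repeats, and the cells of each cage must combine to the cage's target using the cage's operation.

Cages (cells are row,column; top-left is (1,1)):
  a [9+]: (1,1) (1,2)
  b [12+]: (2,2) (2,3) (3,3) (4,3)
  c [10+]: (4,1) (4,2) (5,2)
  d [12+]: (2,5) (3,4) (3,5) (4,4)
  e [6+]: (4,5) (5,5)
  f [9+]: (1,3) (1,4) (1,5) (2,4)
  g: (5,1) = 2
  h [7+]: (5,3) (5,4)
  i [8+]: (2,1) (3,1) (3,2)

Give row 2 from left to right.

4 1 5 3 2

Cage g is given, which forces (5,1) = 2.
Cage f has sum 9, so (2,4) = 3.
3 is placed in column 4, so (5,4) = 4.
4 is placed in row 5, so (5,3) = 3.
The 4 cells of cage f must have sum 9, which forces (1,5) = 3.
Row 4 needs a 3, and only (4,1) is open for it.
Cage c has sum 10, which forces (4,2) = 2.
The 3 cells of cage c must have sum 10, so (5,2) = 5.
5 is placed in row 5; hence (5,5) = 1.
Cage a's pair has sum 9, which forces (1,1) = 5.
5 is placed in column 2, so (1,2) = 4.
Column 2 already has 4, so (2,2) = 1.
Column 2 already has 2; hence (3,2) = 3.
Column 5 now contains 1, which forces (4,5) = 5.
Row 2 now contains 1, leaving (2,1) = 4.
Row 2 now contains 4; hence (2,5) = 2.
Cage i has sum 8; hence (3,1) = 1.
The 4 cells of cage d must have sum 12, which forces (3,4) = 5.
Column 5 already has 2, leaving (3,5) = 4.
Cage b needs sum 12, which forces (4,3) = 4.
Row 4 now contains 5, which forces (4,4) = 1.
Cage f has sum 9, so (1,3) = 1.
Column 4 already has 1; hence (1,4) = 2.
2 is placed in row 2, so (2,3) = 5.
Row 3 already has 5; hence (3,3) = 2.
Filled in: 5 4 1 2 3 / 4 1 5 3 2 / 1 3 2 5 4 / 3 2 4 1 5 / 2 5 3 4 1.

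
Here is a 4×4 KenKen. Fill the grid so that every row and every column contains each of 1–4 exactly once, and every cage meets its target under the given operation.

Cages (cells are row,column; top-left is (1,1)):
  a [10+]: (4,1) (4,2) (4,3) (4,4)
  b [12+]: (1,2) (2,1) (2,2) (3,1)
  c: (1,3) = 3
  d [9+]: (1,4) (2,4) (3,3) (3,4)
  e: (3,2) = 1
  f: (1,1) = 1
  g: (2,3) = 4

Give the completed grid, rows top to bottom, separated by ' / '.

1 4 3 2 / 2 3 4 1 / 3 1 2 4 / 4 2 1 3

Cage f is a single given cell, leaving (1,1) = 1.
Cage c is a single given cell, which forces (1,3) = 3.
G is a freebie; hence (2,3) = 4.
Cage e is a single given cell, so (3,2) = 1.
Row 3 now contains 1, leaving (3,3) = 2.
2 is placed in column 3, so (4,3) = 1.
The 4 cells of cage b must have sum 12, leaving (1,2) = 4.
Cage d has sum 9, which forces (1,4) = 2.
The 4 cells of cage b must have sum 12, leaving (2,1) = 2.
The 4 cells of cage b must have sum 12, leaving (2,2) = 3.
The 4 cells of cage d must have sum 9; hence (2,4) = 1.
The 4 cells of cage b must have sum 12; hence (3,1) = 3.
Cage d needs sum 9; hence (3,4) = 4.
Column 1 already has 3, so (4,1) = 4.
Column 2 now contains 3, so (4,2) = 2.
Column 4 now contains 4, so (4,4) = 3.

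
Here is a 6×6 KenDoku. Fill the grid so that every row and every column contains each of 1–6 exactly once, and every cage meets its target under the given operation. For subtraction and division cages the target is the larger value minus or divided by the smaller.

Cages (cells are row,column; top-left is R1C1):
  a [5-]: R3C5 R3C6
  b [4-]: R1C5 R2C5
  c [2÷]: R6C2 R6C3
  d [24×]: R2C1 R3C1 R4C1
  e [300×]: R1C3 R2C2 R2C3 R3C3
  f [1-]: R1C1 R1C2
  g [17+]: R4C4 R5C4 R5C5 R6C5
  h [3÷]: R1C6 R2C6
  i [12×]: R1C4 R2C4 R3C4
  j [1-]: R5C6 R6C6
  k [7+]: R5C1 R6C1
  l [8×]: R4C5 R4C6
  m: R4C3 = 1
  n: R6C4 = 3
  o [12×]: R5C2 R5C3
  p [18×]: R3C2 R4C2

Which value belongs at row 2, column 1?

Cage e has product 300, which forces R2C2 = 5.
M is a freebie, leaving R4C3 = 1.
Cage n is a single given cell, leaving R6C4 = 3.
Row 3 needs a 5, and only R3C3 is open for it.
In row 3, 4 can only go at R3C1, so R3C1 = 4.
In row 2, 4 can only go at R2C3, so R2C3 = 4.
Cage e has product 300, leaving R1C3 = 3.
Column 3 now contains 4, leaving R6C3 = 2.
Cage o needs two cells with product 12, so R5C2 = 2.
Column 3 already has 2, which forces R5C3 = 6.
Row 5 already has 6, which forces R5C1 = 1.
Cage k needs two cells with sum 7, so R6C1 = 6.
Cage g has sum 17, which forces R5C5 = 3.
The only place for 4 in row 1 is R1C2.
The two cells of cage f must have difference 1, so R1C1 = 5.
Column 2 already has 4; hence R6C2 = 1.
The only place for 1 in row 2 is R2C4.
In row 1, 1 can only go at R1C6, so R1C6 = 1.
Cage h's pair has quotient 3, which forces R2C6 = 3.
Cage a's pair has difference 5, so R3C5 = 1.
Column 6 already has 1, leaving R3C6 = 6.
Cage i has product 12; hence R1C4 = 6.
Row 1 now contains 6, so R1C5 = 2.
Row 2 already has 3, leaving R2C1 = 2.
Column 5 now contains 2, which forces R2C5 = 6.
6 is placed in row 3; hence R3C2 = 3.
6 is placed in row 3; hence R3C4 = 2.
Cage d has product 24, leaving R4C1 = 3.
Cage p's pair has product 18, leaving R4C2 = 6.
Column 5 now contains 2, leaving R4C5 = 4.
Row 4 already has 4, so R4C6 = 2.
Column 5 already has 4, so R6C5 = 5.
5 is placed in row 6, so R6C6 = 4.
Row 4 already has 4; hence R4C4 = 5.
Cage g has sum 17; hence R5C4 = 4.
Column 6 now contains 4; hence R5C6 = 5.
The full grid is 5 4 3 6 2 1 / 2 5 4 1 6 3 / 4 3 5 2 1 6 / 3 6 1 5 4 2 / 1 2 6 4 3 5 / 6 1 2 3 5 4.

2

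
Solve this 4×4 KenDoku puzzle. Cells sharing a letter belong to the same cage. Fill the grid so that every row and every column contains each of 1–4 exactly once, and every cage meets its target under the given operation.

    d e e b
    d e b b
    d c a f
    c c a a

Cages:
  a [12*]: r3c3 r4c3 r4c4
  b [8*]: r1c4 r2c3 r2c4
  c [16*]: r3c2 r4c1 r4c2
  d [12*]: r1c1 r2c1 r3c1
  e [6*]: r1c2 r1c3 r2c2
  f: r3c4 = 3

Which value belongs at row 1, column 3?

Cage f is a single given cell, leaving r3c4 = 3.
The 3 cells of cage a must have product 12, leaving r4c3 = 3.
In column 1, 2 can only go at r4c1, so r4c1 = 2.
The 3 cells of cage c must have product 16, which forces r3c2 = 2.
Cage c has product 16, so r4c2 = 4.
4 is placed in row 4, so r4c4 = 1.
Cage e has product 6, so r1c3 = 2.
2 is placed in row 1, so r1c4 = 4.
Cage b needs product 8, leaving r2c3 = 1.
4 is placed in column 4, leaving r2c4 = 2.
Cage a has product 12, which forces r3c3 = 4.
The 3 cells of cage d must have product 12, so r1c1 = 3.
The 3 cells of cage e must have product 6, so r1c2 = 1.
The 3 cells of cage d must have product 12, leaving r2c1 = 4.
Row 2 now contains 1; hence r2c2 = 3.
Row 3 already has 4; hence r3c1 = 1.
Completed grid: 3 1 2 4 / 4 3 1 2 / 1 2 4 3 / 2 4 3 1.

2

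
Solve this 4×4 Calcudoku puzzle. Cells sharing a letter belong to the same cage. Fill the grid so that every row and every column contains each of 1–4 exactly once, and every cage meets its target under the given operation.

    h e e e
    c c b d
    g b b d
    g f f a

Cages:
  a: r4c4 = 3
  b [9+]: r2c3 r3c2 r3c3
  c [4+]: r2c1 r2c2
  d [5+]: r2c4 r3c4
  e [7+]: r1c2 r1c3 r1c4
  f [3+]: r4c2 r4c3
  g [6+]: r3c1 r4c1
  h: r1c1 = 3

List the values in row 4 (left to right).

4 2 1 3

H is a freebie; hence r1c1 = 3.
3 is placed in column 1, so r2c1 = 1.
1 is placed in row 2, which forces r2c2 = 3.
Cage a is given, which forces r4c4 = 3.
Cage d needs two cells with sum 5, so r2c4 = 4.
The two cells of cage d must have sum 5, leaving r3c4 = 1.
1 is placed in column 4, leaving r1c4 = 2.
Row 2 already has 4; hence r2c3 = 2.
Cage b has sum 9, leaving r3c2 = 4.
Row 3 already has 1, leaving r3c3 = 3.
Column 3 now contains 2, so r4c3 = 1.
Column 2 already has 4, leaving r1c2 = 1.
1 is placed in column 3, which forces r1c3 = 4.
Row 3 now contains 4, leaving r3c1 = 2.
Cage g needs two cells with sum 6, which forces r4c1 = 4.
1 is placed in row 4; hence r4c2 = 2.
The full grid is 3 1 4 2 / 1 3 2 4 / 2 4 3 1 / 4 2 1 3.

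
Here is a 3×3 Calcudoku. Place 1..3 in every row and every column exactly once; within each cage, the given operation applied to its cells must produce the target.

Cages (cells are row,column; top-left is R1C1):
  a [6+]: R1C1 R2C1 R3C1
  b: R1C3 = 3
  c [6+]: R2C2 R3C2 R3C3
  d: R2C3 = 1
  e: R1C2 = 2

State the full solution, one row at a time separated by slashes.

Cage e is given, which forces R1C2 = 2.
Cage b is a single given cell, leaving R1C3 = 3.
D is a freebie; hence R2C3 = 1.
Column 3 now contains 1, so R3C3 = 2.
3 is placed in row 1, which forces R1C1 = 1.
Cage a has sum 6; hence R2C1 = 2.
1 is placed in row 2, so R2C2 = 3.
The 3 cells of cage a must have sum 6, so R3C1 = 3.
Cage c has sum 6, which forces R3C2 = 1.

1 2 3 / 2 3 1 / 3 1 2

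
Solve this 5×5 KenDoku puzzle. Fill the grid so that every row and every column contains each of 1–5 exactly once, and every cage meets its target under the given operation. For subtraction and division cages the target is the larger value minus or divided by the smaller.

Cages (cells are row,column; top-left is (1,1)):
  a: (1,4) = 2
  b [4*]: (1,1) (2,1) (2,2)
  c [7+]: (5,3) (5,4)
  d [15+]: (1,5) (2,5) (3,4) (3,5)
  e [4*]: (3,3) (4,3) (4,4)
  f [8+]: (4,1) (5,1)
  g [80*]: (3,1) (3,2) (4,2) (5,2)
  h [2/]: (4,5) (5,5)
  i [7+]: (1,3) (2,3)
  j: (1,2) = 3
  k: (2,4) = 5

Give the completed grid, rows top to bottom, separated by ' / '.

1 3 5 2 4 / 4 1 2 5 3 / 2 4 1 3 5 / 3 5 4 1 2 / 5 2 3 4 1

Cage j is given, leaving (1,2) = 3.
Cage a is given, so (1,4) = 2.
K is a freebie, so (2,4) = 5.
2 is placed in column 4, leaving (4,4) = 1.
Row 1 now contains 2, so (1,1) = 1.
Cage b needs product 4; hence (2,1) = 4.
Cage b has product 4, leaving (2,2) = 1.
Column 1 already has 4, leaving (3,1) = 2.
Cage e has product 4, leaving (3,3) = 1.
1 is placed in row 4, so (4,3) = 4.
Row 4 already has 4, so (4,5) = 2.
Column 3 now contains 4, which forces (5,3) = 3.
Row 5 already has 3; hence (5,4) = 4.
Row 5 now contains 4, leaving (5,5) = 1.
Column 3 now contains 4, so (1,3) = 5.
5 is placed in row 1, leaving (1,5) = 4.
Column 3 now contains 3, so (2,3) = 2.
Column 5 already has 2; hence (2,5) = 3.
Cage g needs product 80, leaving (3,2) = 4.
4 is placed in column 4, so (3,4) = 3.
4 is placed in column 5; hence (3,5) = 5.
The two cells of cage f must have sum 8, leaving (4,1) = 3.
2 is placed in row 4, so (4,2) = 5.
Row 5 already has 3, leaving (5,1) = 5.
Cage g needs product 80, so (5,2) = 2.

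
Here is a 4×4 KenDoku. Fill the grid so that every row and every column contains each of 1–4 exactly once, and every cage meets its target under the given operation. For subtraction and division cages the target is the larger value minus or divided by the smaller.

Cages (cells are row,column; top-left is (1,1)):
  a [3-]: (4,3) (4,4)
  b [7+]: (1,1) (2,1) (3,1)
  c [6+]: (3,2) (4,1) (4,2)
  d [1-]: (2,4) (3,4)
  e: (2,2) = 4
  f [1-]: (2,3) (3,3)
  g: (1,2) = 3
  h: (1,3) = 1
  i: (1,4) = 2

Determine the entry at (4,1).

3

G is a freebie, so (1,2) = 3.
Cage h is a single given cell; hence (1,3) = 1.
I is a freebie; hence (1,4) = 2.
E is a freebie, which forces (2,2) = 4.
Column 3 now contains 1, which forces (4,3) = 4.
Row 4 already has 4, which forces (4,4) = 1.
2 is placed in row 1, which forces (1,1) = 4.
Column 4 now contains 1, which forces (2,4) = 3.
The 3 cells of cage c must have sum 6; hence (3,2) = 1.
The two cells of cage d must have difference 1; hence (3,4) = 4.
Cage c needs sum 6, which forces (4,1) = 3.
Row 4 now contains 1, so (4,2) = 2.
The 3 cells of cage b must have sum 7, which forces (2,1) = 1.
3 is placed in row 2, so (2,3) = 2.
Row 3 already has 1, so (3,1) = 2.
Cage f's pair has difference 1; hence (3,3) = 3.
The full grid is 4 3 1 2 / 1 4 2 3 / 2 1 3 4 / 3 2 4 1.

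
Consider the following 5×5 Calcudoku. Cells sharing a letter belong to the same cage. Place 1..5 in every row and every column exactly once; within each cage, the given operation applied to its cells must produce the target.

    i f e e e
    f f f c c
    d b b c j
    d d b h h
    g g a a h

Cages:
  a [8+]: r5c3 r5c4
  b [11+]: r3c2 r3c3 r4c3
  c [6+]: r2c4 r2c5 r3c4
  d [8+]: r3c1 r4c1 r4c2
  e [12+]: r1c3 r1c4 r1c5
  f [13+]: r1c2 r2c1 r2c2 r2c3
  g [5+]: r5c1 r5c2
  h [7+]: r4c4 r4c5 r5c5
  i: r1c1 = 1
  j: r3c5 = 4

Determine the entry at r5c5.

I is a freebie; hence r1c1 = 1.
Cage j is a single given cell, leaving r3c5 = 4.
The only place for 2 in row 1 is r1c2.
In row 5, 4 can only go at r5c1, so r5c1 = 4.
Cage g's pair has sum 5; hence r5c2 = 1.
Cage d needs sum 8, leaving r3c1 = 3.
Row 3 already has 3, leaving r3c2 = 5.
Cage d has sum 8, which forces r4c1 = 2.
Column 2 now contains 1, which forces r4c2 = 3.
Row 4 already has 3, so r4c4 = 4.
Row 4 already has 3, leaving r4c5 = 1.
The 3 cells of cage e must have sum 12; hence r1c3 = 4.
Column 1 now contains 2, leaving r2c1 = 5.
Column 2 now contains 5; hence r2c2 = 4.
The 4 cells of cage f must have sum 13, leaving r2c3 = 2.
Row 2 already has 2; hence r2c5 = 3.
The 3 cells of cage b must have sum 11, so r3c3 = 1.
Row 3 already has 1; hence r3c4 = 2.
4 is placed in row 4, leaving r4c3 = 5.
Column 3 now contains 5, so r5c3 = 3.
Row 5 now contains 3, so r5c4 = 5.
Cage h has sum 7, leaving r5c5 = 2.
5 is placed in column 4; hence r1c4 = 3.
3 is placed in column 5, leaving r1c5 = 5.
3 is placed in row 2; hence r2c4 = 1.
Filled in: 1 2 4 3 5 / 5 4 2 1 3 / 3 5 1 2 4 / 2 3 5 4 1 / 4 1 3 5 2.

2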